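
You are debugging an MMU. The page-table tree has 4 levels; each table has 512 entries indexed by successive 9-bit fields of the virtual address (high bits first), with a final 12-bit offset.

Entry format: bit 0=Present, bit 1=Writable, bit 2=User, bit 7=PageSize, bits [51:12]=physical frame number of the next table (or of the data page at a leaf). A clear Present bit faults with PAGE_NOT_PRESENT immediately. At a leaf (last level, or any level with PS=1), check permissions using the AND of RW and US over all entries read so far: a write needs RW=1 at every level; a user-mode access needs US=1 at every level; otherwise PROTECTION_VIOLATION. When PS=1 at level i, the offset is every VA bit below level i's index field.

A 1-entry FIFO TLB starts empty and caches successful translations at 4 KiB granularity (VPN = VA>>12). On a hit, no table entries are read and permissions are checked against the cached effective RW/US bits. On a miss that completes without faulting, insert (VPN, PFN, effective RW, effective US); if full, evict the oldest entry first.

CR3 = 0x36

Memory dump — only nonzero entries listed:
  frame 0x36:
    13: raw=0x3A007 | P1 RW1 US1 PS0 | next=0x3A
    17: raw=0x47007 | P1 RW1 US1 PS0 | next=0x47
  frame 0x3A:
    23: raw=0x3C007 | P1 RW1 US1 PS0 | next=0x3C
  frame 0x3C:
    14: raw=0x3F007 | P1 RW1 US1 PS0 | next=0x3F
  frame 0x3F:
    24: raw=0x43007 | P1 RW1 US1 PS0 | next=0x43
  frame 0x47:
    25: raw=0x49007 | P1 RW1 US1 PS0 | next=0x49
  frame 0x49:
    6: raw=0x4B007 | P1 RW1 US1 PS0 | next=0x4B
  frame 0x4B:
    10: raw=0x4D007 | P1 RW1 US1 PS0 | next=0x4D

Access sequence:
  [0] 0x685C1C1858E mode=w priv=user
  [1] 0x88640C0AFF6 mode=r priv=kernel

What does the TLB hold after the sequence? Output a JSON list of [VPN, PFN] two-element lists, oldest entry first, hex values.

Trace:
#0 VA=0x685C1C1858E (w,user):
  L0 @0x36[13] → 0x3A007  P=1,RW=1,US=1,PS=0
  L1 @0x3A[23] → 0x3C007  P=1,RW=1,US=1,PS=0
  L2 @0x3C[14] → 0x3F007  P=1,RW=1,US=1,PS=0
  L3 @0x3F[24] → 0x43007  P=1,RW=1,US=1,PS=0
  → PA=0x4358E  (4 entries read)
#1 VA=0x88640C0AFF6 (r,kernel):
  L0 @0x36[17] → 0x47007  P=1,RW=1,US=1,PS=0
  L1 @0x47[25] → 0x49007  P=1,RW=1,US=1,PS=0
  L2 @0x49[6] → 0x4B007  P=1,RW=1,US=1,PS=0
  L3 @0x4B[10] → 0x4D007  P=1,RW=1,US=1,PS=0
  → PA=0x4DFF6  (4 entries read)

TLB: [["0x88640C0A", "0x4D"]]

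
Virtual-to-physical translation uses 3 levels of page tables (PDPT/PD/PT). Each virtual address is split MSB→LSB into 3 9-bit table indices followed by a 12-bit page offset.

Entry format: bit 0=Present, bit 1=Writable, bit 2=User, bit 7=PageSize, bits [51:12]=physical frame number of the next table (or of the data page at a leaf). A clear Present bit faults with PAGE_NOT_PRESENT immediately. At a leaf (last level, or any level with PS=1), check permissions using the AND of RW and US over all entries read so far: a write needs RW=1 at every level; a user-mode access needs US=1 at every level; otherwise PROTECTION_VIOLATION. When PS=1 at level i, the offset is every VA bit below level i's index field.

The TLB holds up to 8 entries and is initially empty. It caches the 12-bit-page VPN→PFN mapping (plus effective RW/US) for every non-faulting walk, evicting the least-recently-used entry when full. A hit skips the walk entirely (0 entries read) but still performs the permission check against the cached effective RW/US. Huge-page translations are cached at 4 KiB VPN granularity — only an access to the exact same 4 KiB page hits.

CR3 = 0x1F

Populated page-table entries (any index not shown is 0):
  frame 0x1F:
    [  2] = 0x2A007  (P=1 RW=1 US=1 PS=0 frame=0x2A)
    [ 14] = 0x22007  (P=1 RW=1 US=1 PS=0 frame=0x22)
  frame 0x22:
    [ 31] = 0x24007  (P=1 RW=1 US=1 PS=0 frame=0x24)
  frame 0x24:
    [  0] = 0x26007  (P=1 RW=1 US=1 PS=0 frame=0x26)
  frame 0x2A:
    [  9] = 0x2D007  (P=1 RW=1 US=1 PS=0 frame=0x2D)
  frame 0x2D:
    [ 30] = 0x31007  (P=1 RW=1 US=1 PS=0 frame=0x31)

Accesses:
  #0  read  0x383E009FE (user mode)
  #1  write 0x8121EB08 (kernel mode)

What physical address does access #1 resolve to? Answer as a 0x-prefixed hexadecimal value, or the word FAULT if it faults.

Per-access translation:
#0 VA=0x383E009FE (r,user):
  L0 @0x1F[14] → 0x22007  P=1,RW=1,US=1,PS=0
  L1 @0x22[31] → 0x24007  P=1,RW=1,US=1,PS=0
  L2 @0x24[0] → 0x26007  P=1,RW=1,US=1,PS=0
  → PA=0x269FE  (3 entries read)
#1 VA=0x8121EB08 (w,kernel):
  L0 @0x1F[2] → 0x2A007  P=1,RW=1,US=1,PS=0
  L1 @0x2A[9] → 0x2D007  P=1,RW=1,US=1,PS=0
  L2 @0x2D[30] → 0x31007  P=1,RW=1,US=1,PS=0
  → PA=0x31B08  (3 entries read)

Access #1 PA: 0x31B08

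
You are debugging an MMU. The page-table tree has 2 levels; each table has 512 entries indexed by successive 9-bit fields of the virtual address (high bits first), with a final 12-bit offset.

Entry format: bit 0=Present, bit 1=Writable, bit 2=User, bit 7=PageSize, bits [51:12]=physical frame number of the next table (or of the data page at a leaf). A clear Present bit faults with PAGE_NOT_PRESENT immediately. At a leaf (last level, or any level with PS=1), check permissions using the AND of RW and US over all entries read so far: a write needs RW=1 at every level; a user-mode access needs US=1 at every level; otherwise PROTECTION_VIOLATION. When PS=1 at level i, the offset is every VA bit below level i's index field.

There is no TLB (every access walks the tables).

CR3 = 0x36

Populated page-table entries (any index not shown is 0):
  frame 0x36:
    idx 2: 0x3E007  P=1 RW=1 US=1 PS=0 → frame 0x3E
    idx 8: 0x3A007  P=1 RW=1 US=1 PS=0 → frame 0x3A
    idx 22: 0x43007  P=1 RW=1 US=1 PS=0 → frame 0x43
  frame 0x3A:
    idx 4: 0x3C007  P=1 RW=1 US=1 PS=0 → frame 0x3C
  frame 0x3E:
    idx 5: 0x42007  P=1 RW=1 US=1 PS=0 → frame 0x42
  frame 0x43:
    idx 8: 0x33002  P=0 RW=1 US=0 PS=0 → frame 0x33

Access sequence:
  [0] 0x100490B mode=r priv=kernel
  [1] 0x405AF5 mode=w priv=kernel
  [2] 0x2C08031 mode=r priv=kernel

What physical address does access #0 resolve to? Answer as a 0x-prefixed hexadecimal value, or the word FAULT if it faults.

Trace:
#0 VA=0x100490B (r,kernel):
  [0] read 0x36 idx=8: raw=0x3A007 flags P=1 W=1 U=1 S=0
  [1] read 0x3A idx=4: raw=0x3C007 flags P=1 W=1 U=1 S=0
  ✓ 0x3C90B  — 2 lookups
#1 VA=0x405AF5 (w,kernel):
  [0] read 0x36 idx=2: raw=0x3E007 flags P=1 W=1 U=1 S=0
  [1] read 0x3E idx=5: raw=0x42007 flags P=1 W=1 U=1 S=0
  ✓ 0x42AF5  — 2 lookups
#2 VA=0x2C08031 (r,kernel):
  [0] read 0x36 idx=22: raw=0x43007 flags P=1 W=1 U=1 S=0
  [1] read 0x43 idx=8: raw=0x33002 flags P=0 W=1 U=0 S=0
  ✗ PAGE_NOT_PRESENT  [2 reads]

Access #0 PA: 0x3C90B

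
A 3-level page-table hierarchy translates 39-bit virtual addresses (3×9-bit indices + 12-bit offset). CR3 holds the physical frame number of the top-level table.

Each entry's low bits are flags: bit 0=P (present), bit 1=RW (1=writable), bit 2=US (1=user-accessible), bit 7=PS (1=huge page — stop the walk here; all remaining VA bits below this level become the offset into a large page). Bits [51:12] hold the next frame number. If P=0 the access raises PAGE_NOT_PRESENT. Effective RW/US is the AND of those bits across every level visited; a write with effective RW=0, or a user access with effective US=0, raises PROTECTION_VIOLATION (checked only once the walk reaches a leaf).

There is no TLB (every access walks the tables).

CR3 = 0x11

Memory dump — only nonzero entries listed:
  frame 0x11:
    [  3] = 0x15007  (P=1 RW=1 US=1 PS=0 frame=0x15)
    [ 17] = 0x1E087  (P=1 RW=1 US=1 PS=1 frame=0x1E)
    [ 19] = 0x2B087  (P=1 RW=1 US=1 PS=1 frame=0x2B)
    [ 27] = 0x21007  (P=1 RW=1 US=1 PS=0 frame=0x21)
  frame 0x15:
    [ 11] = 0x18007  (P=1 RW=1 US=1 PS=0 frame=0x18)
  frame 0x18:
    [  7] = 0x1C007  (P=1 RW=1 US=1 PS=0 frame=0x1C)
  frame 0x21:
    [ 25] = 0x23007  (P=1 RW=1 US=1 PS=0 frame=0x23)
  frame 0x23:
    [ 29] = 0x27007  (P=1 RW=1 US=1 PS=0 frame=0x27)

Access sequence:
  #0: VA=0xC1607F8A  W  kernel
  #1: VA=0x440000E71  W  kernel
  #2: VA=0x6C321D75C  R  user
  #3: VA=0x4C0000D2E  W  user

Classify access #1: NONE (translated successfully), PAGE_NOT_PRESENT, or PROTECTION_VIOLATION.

Trace:
#0 VA=0xC1607F8A (w,kernel):
  lvl0: tbl 0x11, slot 3 ⇒ 0x15007 (P1/RW1/US1/PS0)
  lvl1: tbl 0x15, slot 11 ⇒ 0x18007 (P1/RW1/US1/PS0)
  lvl2: tbl 0x18, slot 7 ⇒ 0x1C007 (P1/RW1/US1/PS0)
  ⇒ phys 0x1CF8A  [3 reads]
#1 VA=0x440000E71 (w,kernel):
  lvl0: tbl 0x11, slot 17 ⇒ 0x1E087 (P1/RW1/US1/PS1)
  ⇒ phys 0x1EE71 (huge @L0)  [1 reads]
#2 VA=0x6C321D75C (r,user):
  lvl0: tbl 0x11, slot 27 ⇒ 0x21007 (P1/RW1/US1/PS0)
  lvl1: tbl 0x21, slot 25 ⇒ 0x23007 (P1/RW1/US1/PS0)
  lvl2: tbl 0x23, slot 29 ⇒ 0x27007 (P1/RW1/US1/PS0)
  ⇒ phys 0x2775C  [3 reads]
#3 VA=0x4C0000D2E (w,user):
  lvl0: tbl 0x11, slot 19 ⇒ 0x2B087 (P1/RW1/US1/PS1)
  ⇒ phys 0x2BD2E (huge @L0)  [1 reads]

Access #1 fault: NONE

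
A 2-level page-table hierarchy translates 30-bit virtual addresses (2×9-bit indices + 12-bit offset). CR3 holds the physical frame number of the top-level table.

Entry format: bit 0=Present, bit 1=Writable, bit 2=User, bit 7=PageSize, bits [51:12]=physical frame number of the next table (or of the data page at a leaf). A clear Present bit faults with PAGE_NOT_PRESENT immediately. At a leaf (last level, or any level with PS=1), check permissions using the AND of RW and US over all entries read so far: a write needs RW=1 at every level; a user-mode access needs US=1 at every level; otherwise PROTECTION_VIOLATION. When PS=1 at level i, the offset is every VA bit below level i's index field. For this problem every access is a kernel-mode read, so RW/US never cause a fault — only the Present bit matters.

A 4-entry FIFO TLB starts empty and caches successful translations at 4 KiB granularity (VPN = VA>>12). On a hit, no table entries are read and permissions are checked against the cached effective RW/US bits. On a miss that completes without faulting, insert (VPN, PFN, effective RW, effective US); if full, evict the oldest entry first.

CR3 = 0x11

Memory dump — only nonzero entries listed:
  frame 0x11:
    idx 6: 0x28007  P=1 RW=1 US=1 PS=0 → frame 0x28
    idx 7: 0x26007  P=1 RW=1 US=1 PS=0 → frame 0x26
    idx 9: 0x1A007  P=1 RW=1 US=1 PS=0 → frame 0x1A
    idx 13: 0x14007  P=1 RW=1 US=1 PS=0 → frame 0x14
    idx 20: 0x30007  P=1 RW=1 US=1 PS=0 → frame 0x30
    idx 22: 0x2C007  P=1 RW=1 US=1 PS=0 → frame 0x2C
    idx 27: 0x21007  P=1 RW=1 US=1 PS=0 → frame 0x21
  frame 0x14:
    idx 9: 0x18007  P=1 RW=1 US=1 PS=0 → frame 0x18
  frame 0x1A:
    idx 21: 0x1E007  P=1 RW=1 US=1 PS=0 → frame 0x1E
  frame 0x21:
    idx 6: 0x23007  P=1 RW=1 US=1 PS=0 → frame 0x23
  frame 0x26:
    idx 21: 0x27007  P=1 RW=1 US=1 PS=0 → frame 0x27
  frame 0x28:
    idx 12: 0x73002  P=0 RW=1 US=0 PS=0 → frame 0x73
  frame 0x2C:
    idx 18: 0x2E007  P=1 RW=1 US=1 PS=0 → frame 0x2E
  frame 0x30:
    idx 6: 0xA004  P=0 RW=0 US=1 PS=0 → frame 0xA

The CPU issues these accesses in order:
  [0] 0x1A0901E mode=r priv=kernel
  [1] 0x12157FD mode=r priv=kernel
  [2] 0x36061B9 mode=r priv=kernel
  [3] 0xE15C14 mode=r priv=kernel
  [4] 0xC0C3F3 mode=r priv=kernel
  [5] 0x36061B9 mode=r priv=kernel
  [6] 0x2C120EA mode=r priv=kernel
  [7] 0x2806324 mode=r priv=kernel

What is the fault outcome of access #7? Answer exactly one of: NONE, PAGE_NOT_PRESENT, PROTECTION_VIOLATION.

Trace:
#0 VA=0x1A0901E (r,kernel):
  lvl0: tbl 0x11, slot 13 ⇒ 0x14007 (P1/RW1/US1/PS0)
  lvl1: tbl 0x14, slot 9 ⇒ 0x18007 (P1/RW1/US1/PS0)
  ⇒ phys 0x1801E  [2 reads]
#1 VA=0x12157FD (r,kernel):
  lvl0: tbl 0x11, slot 9 ⇒ 0x1A007 (P1/RW1/US1/PS0)
  lvl1: tbl 0x1A, slot 21 ⇒ 0x1E007 (P1/RW1/US1/PS0)
  ⇒ phys 0x1E7FD  [2 reads]
#2 VA=0x36061B9 (r,kernel):
  lvl0: tbl 0x11, slot 27 ⇒ 0x21007 (P1/RW1/US1/PS0)
  lvl1: tbl 0x21, slot 6 ⇒ 0x23007 (P1/RW1/US1/PS0)
  ⇒ phys 0x231B9  [2 reads]
#3 VA=0xE15C14 (r,kernel):
  lvl0: tbl 0x11, slot 7 ⇒ 0x26007 (P1/RW1/US1/PS0)
  lvl1: tbl 0x26, slot 21 ⇒ 0x27007 (P1/RW1/US1/PS0)
  ⇒ phys 0x27C14  [2 reads]
#4 VA=0xC0C3F3 (r,kernel):
  lvl0: tbl 0x11, slot 6 ⇒ 0x28007 (P1/RW1/US1/PS0)
  lvl1: tbl 0x28, slot 12 ⇒ 0x73002 (P0/RW1/US0/PS0)
  ⇒ fault: PAGE_NOT_PRESENT  — 2 lookups
#5 VA=0x36061B9 (r,kernel):
  TLB hit vpn=0x3606 → PA=0x231B9
#6 VA=0x2C120EA (r,kernel):
  lvl0: tbl 0x11, slot 22 ⇒ 0x2C007 (P1/RW1/US1/PS0)
  lvl1: tbl 0x2C, slot 18 ⇒ 0x2E007 (P1/RW1/US1/PS0)
  ⇒ phys 0x2E0EA  [2 reads]
#7 VA=0x2806324 (r,kernel):
  lvl0: tbl 0x11, slot 20 ⇒ 0x30007 (P1/RW1/US1/PS0)
  lvl1: tbl 0x30, slot 6 ⇒ 0xA004 (P0/RW0/US1/PS0)
  ⇒ fault: PAGE_NOT_PRESENT  — 2 lookups

Access #7 fault: PAGE_NOT_PRESENT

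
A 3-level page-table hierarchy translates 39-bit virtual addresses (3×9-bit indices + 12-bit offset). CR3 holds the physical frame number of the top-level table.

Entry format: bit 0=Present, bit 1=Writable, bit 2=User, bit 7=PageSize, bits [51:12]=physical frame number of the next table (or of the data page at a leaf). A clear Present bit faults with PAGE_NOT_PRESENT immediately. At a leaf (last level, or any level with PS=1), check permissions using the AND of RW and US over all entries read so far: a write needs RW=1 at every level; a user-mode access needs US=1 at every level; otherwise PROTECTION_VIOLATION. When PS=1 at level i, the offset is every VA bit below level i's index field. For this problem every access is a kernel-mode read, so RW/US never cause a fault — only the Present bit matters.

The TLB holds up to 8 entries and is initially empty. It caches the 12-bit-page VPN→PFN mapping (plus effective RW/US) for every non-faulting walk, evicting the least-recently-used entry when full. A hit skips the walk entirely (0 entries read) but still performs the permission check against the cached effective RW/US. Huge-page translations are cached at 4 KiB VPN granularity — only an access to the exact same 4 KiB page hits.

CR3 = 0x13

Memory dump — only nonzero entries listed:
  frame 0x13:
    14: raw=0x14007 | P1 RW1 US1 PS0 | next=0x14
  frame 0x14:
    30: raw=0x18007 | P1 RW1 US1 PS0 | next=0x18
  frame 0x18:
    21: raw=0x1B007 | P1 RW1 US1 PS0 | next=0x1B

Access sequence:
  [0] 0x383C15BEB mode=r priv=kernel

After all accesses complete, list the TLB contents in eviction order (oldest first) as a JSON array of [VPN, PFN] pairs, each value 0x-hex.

Per-access translation:
#0 VA=0x383C15BEB (r,kernel):
  L0: frame=0x13 idx=14 entry=0x14007 [P=1 RW=1 US=1 PS=0]
  L1: frame=0x14 idx=30 entry=0x18007 [P=1 RW=1 US=1 PS=0]
  L2: frame=0x18 idx=21 entry=0x1B007 [P=1 RW=1 US=1 PS=0]
  ✓ 0x1BBEB  — 3 lookups

TLB: [["0x383C15", "0x1B"]]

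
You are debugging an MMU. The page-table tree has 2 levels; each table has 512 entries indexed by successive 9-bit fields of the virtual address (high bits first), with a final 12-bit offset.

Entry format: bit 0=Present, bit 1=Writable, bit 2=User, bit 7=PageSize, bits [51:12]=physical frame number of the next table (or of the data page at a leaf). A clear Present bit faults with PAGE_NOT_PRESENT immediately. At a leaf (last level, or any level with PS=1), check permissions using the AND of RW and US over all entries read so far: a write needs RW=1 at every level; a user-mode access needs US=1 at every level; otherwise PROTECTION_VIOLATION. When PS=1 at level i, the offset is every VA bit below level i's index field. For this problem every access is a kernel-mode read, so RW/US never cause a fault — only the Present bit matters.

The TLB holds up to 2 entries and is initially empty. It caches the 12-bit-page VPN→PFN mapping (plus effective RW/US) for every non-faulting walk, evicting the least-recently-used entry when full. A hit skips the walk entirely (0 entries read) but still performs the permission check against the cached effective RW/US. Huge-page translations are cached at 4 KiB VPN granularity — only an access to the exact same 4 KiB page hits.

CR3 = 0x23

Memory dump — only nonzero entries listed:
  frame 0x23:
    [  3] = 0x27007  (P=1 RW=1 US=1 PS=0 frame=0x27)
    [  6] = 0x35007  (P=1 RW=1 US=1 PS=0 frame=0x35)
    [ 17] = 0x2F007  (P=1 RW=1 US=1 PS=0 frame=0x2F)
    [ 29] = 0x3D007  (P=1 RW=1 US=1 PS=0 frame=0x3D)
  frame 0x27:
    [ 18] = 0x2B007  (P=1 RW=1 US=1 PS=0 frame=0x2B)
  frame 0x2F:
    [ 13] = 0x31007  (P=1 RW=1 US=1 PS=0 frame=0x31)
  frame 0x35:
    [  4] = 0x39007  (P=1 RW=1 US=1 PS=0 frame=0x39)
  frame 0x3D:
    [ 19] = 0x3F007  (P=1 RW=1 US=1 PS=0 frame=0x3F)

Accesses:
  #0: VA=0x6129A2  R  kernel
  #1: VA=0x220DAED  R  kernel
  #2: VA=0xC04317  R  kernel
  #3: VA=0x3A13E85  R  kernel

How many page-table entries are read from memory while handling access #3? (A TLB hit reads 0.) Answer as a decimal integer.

Trace:
#0 VA=0x6129A2 (r,kernel):
  [0] read 0x23 idx=3: raw=0x27007 flags P=1 W=1 U=1 S=0
  [1] read 0x27 idx=18: raw=0x2B007 flags P=1 W=1 U=1 S=0
  ⇒ phys 0x2B9A2  [2 reads]
#1 VA=0x220DAED (r,kernel):
  [0] read 0x23 idx=17: raw=0x2F007 flags P=1 W=1 U=1 S=0
  [1] read 0x2F idx=13: raw=0x31007 flags P=1 W=1 U=1 S=0
  ⇒ phys 0x31AED  [2 reads]
#2 VA=0xC04317 (r,kernel):
  [0] read 0x23 idx=6: raw=0x35007 flags P=1 W=1 U=1 S=0
  [1] read 0x35 idx=4: raw=0x39007 flags P=1 W=1 U=1 S=0
  ⇒ phys 0x39317  [2 reads]
#3 VA=0x3A13E85 (r,kernel):
  [0] read 0x23 idx=29: raw=0x3D007 flags P=1 W=1 U=1 S=0
  [1] read 0x3D idx=19: raw=0x3F007 flags P=1 W=1 U=1 S=0
  ⇒ phys 0x3FE85  [2 reads]

Entries read for #3: 2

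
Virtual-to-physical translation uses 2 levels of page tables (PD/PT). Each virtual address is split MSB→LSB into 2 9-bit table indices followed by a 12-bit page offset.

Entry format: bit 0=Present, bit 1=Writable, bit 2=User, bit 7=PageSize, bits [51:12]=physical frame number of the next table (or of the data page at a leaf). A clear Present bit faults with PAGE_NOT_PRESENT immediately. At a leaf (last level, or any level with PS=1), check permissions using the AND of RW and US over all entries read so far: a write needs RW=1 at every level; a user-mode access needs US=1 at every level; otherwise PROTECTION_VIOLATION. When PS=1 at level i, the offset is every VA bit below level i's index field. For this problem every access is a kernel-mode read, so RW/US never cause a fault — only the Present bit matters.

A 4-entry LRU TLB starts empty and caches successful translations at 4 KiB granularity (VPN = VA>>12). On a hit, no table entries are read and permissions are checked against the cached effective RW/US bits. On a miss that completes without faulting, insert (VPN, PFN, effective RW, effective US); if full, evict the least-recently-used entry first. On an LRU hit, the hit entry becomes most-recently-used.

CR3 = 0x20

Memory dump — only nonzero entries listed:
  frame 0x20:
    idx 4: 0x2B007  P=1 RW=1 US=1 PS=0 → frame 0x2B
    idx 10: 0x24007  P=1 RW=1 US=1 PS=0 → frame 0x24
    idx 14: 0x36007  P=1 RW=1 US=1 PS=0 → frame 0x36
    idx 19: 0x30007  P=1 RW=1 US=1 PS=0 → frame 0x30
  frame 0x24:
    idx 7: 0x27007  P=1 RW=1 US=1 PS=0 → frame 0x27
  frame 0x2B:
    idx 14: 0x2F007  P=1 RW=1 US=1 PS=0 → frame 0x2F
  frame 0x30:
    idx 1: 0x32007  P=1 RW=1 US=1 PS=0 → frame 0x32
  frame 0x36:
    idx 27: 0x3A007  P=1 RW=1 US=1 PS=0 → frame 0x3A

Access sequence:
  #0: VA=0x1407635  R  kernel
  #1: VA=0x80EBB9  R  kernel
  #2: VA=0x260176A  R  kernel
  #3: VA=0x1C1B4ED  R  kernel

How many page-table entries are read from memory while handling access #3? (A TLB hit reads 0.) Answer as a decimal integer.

Trace:
#0 VA=0x1407635 (r,kernel):
  L0 @0x20[10] → 0x24007  P=1,RW=1,US=1,PS=0
  L1 @0x24[7] → 0x27007  P=1,RW=1,US=1,PS=0
  ⇒ phys 0x27635  [2 reads]
#1 VA=0x80EBB9 (r,kernel):
  L0 @0x20[4] → 0x2B007  P=1,RW=1,US=1,PS=0
  L1 @0x2B[14] → 0x2F007  P=1,RW=1,US=1,PS=0
  ⇒ phys 0x2FBB9  [2 reads]
#2 VA=0x260176A (r,kernel):
  L0 @0x20[19] → 0x30007  P=1,RW=1,US=1,PS=0
  L1 @0x30[1] → 0x32007  P=1,RW=1,US=1,PS=0
  ⇒ phys 0x3276A  [2 reads]
#3 VA=0x1C1B4ED (r,kernel):
  L0 @0x20[14] → 0x36007  P=1,RW=1,US=1,PS=0
  L1 @0x36[27] → 0x3A007  P=1,RW=1,US=1,PS=0
  ⇒ phys 0x3A4ED  [2 reads]

Entries read for #3: 2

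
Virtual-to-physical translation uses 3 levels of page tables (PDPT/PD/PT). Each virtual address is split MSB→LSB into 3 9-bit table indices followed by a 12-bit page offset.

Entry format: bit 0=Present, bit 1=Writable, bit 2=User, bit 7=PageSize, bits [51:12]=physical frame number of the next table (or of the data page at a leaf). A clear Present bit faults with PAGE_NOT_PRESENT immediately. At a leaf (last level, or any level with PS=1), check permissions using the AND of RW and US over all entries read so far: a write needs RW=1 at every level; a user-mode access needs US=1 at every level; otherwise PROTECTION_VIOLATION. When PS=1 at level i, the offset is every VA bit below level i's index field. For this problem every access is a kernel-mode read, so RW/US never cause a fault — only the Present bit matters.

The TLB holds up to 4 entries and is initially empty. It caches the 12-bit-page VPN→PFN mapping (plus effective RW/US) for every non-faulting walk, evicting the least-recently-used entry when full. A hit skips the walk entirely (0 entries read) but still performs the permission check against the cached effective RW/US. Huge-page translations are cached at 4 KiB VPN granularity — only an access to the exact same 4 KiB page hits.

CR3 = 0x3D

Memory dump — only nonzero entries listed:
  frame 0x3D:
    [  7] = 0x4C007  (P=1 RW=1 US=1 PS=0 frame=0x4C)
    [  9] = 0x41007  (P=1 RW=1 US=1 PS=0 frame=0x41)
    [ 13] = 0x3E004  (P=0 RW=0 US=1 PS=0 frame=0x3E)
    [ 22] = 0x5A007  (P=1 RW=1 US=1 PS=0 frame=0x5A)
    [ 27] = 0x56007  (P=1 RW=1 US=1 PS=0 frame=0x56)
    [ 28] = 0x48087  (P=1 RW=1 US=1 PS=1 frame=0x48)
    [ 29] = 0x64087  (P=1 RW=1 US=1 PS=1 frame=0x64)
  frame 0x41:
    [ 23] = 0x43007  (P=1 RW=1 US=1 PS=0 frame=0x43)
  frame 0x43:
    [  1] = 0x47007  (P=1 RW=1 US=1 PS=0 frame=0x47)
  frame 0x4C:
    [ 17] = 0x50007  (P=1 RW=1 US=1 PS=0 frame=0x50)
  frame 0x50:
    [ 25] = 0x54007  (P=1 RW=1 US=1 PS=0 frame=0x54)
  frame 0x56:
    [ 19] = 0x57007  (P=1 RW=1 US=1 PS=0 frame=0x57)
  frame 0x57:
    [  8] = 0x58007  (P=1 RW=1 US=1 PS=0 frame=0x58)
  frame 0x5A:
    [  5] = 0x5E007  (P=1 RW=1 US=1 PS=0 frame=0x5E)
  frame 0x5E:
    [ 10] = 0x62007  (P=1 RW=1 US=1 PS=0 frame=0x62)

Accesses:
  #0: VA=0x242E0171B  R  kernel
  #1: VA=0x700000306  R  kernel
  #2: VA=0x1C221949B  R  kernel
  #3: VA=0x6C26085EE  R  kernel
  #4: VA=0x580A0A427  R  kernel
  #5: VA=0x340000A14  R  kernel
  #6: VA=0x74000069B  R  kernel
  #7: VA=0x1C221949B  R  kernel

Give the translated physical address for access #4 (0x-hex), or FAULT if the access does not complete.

Per-access translation:
#0 VA=0x242E0171B (r,kernel):
  L0 @0x3D[9] → 0x41007  P=1,RW=1,US=1,PS=0
  L1 @0x41[23] → 0x43007  P=1,RW=1,US=1,PS=0
  L2 @0x43[1] → 0x47007  P=1,RW=1,US=1,PS=0
  ✓ 0x4771B  — 3 lookups
#1 VA=0x700000306 (r,kernel):
  L0 @0x3D[28] → 0x48087  P=1,RW=1,US=1,PS=1
  ✓ 0x48306 (huge @L0)  — 1 lookups
#2 VA=0x1C221949B (r,kernel):
  L0 @0x3D[7] → 0x4C007  P=1,RW=1,US=1,PS=0
  L1 @0x4C[17] → 0x50007  P=1,RW=1,US=1,PS=0
  L2 @0x50[25] → 0x54007  P=1,RW=1,US=1,PS=0
  ✓ 0x5449B  — 3 lookups
#3 VA=0x6C26085EE (r,kernel):
  L0 @0x3D[27] → 0x56007  P=1,RW=1,US=1,PS=0
  L1 @0x56[19] → 0x57007  P=1,RW=1,US=1,PS=0
  L2 @0x57[8] → 0x58007  P=1,RW=1,US=1,PS=0
  ✓ 0x585EE  — 3 lookups
#4 VA=0x580A0A427 (r,kernel):
  L0 @0x3D[22] → 0x5A007  P=1,RW=1,US=1,PS=0
  L1 @0x5A[5] → 0x5E007  P=1,RW=1,US=1,PS=0
  L2 @0x5E[10] → 0x62007  P=1,RW=1,US=1,PS=0
  ✓ 0x62427  — 3 lookups
#5 VA=0x340000A14 (r,kernel):
  L0 @0x3D[13] → 0x3E004  P=0,RW=0,US=1,PS=0
  ⇒ fault: PAGE_NOT_PRESENT  — 1 lookups
#6 VA=0x74000069B (r,kernel):
  L0 @0x3D[29] → 0x64087  P=1,RW=1,US=1,PS=1
  ✓ 0x6469B (huge @L0)  — 1 lookups
#7 VA=0x1C221949B (r,kernel):
  TLB hit vpn=0x1C2219 → PA=0x5449B

Access #4 PA: 0x62427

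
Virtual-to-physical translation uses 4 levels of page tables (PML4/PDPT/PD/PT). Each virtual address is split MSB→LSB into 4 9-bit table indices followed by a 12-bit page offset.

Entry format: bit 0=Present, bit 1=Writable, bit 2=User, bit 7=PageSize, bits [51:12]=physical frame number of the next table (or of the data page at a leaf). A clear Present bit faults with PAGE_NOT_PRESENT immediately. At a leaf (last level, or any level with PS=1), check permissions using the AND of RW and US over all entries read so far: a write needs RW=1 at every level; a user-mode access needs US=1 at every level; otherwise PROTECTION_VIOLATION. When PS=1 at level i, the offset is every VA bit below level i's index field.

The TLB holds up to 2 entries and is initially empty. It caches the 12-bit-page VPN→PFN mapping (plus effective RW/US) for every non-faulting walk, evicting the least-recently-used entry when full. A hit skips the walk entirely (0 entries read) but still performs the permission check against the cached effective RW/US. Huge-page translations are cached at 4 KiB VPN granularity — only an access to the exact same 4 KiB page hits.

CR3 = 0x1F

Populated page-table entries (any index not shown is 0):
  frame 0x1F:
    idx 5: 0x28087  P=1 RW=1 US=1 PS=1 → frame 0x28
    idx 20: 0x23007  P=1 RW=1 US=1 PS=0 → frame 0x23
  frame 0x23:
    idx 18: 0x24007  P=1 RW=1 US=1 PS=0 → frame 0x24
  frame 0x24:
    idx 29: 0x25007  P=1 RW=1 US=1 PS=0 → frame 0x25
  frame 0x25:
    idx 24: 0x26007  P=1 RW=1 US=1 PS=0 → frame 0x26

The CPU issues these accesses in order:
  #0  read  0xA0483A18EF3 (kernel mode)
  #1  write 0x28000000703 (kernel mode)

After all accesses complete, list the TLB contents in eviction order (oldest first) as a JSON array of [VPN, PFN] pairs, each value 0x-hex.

Trace:
#0 VA=0xA0483A18EF3 (r,kernel):
  L0: frame=0x1F idx=20 entry=0x23007 [P=1 RW=1 US=1 PS=0]
  L1: frame=0x23 idx=18 entry=0x24007 [P=1 RW=1 US=1 PS=0]
  L2: frame=0x24 idx=29 entry=0x25007 [P=1 RW=1 US=1 PS=0]
  L3: frame=0x25 idx=24 entry=0x26007 [P=1 RW=1 US=1 PS=0]
  ✓ 0x26EF3  — 4 lookups
#1 VA=0x28000000703 (w,kernel):
  L0: frame=0x1F idx=5 entry=0x28087 [P=1 RW=1 US=1 PS=1]
  ✓ 0x28703 (huge @L0)  — 1 lookups

TLB: [["0xA0483A18", "0x26"], ["0x28000000", "0x28"]]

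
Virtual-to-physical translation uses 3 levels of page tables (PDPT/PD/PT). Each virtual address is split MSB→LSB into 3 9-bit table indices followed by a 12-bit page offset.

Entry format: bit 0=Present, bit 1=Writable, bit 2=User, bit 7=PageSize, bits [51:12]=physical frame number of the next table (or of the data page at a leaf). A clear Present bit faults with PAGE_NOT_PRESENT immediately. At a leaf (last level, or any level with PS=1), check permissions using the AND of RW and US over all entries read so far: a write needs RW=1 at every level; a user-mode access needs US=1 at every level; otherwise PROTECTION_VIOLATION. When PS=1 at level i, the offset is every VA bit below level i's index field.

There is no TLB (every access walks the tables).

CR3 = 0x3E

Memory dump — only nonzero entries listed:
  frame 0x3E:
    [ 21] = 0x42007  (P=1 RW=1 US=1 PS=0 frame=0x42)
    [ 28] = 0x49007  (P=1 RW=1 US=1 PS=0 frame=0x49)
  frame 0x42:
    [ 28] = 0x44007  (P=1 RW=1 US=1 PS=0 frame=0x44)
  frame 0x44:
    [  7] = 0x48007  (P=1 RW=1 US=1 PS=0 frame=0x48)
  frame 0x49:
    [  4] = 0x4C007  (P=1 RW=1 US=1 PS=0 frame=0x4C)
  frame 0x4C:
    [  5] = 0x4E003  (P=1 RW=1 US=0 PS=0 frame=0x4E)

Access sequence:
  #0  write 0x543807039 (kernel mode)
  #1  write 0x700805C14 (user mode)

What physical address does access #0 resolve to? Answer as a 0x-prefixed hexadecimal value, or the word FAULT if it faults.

Trace:
#0 VA=0x543807039 (w,kernel):
  L0: frame=0x3E idx=21 entry=0x42007 [P=1 RW=1 US=1 PS=0]
  L1: frame=0x42 idx=28 entry=0x44007 [P=1 RW=1 US=1 PS=0]
  L2: frame=0x44 idx=7 entry=0x48007 [P=1 RW=1 US=1 PS=0]
  ⇒ phys 0x48039  [3 reads]
#1 VA=0x700805C14 (w,user):
  L0: frame=0x3E idx=28 entry=0x49007 [P=1 RW=1 US=1 PS=0]
  L1: frame=0x49 idx=4 entry=0x4C007 [P=1 RW=1 US=1 PS=0]
  L2: frame=0x4C idx=5 entry=0x4E003 [P=1 RW=1 US=0 PS=0]
  ⇒ fault: PROTECTION_VIOLATION  — 3 lookups

Access #0 PA: 0x48039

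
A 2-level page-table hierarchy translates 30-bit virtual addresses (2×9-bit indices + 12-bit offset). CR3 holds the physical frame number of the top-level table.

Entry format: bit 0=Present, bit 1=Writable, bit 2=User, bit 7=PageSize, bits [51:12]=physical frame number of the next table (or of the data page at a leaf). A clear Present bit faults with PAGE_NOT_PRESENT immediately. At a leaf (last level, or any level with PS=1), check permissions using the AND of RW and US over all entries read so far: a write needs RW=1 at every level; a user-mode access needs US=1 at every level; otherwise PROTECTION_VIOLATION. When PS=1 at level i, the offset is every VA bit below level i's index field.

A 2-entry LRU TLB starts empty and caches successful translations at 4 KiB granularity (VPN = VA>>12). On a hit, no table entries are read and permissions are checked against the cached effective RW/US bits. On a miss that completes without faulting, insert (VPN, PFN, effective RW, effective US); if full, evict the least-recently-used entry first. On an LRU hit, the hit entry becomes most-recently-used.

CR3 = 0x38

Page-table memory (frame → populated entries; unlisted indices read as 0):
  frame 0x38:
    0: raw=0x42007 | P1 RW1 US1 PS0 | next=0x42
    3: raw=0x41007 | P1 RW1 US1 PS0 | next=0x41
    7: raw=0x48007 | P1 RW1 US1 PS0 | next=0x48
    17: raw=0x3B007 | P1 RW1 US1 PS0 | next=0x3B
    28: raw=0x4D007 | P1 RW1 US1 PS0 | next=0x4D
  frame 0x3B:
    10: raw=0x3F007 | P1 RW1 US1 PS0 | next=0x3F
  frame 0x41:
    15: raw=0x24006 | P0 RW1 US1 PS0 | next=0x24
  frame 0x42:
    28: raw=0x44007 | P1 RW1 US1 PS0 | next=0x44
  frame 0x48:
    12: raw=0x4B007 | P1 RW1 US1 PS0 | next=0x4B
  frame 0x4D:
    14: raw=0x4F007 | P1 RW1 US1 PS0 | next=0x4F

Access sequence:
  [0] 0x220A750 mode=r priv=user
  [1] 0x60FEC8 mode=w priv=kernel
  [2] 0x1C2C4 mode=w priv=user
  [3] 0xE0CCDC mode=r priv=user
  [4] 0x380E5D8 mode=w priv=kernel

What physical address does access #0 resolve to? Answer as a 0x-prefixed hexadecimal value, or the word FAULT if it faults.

Per-access translation:
#0 VA=0x220A750 (r,user):
  L0: frame=0x38 idx=17 entry=0x3B007 [P=1 RW=1 US=1 PS=0]
  L1: frame=0x3B idx=10 entry=0x3F007 [P=1 RW=1 US=1 PS=0]
  ✓ 0x3F750  — 2 lookups
#1 VA=0x60FEC8 (w,kernel):
  L0: frame=0x38 idx=3 entry=0x41007 [P=1 RW=1 US=1 PS=0]
  L1: frame=0x41 idx=15 entry=0x24006 [P=0 RW=1 US=1 PS=0]
  ⇒ fault: PAGE_NOT_PRESENT  — 2 lookups
#2 VA=0x1C2C4 (w,user):
  L0: frame=0x38 idx=0 entry=0x42007 [P=1 RW=1 US=1 PS=0]
  L1: frame=0x42 idx=28 entry=0x44007 [P=1 RW=1 US=1 PS=0]
  ✓ 0x442C4  — 2 lookups
#3 VA=0xE0CCDC (r,user):
  L0: frame=0x38 idx=7 entry=0x48007 [P=1 RW=1 US=1 PS=0]
  L1: frame=0x48 idx=12 entry=0x4B007 [P=1 RW=1 US=1 PS=0]
  ✓ 0x4BCDC  — 2 lookups
#4 VA=0x380E5D8 (w,kernel):
  L0: frame=0x38 idx=28 entry=0x4D007 [P=1 RW=1 US=1 PS=0]
  L1: frame=0x4D idx=14 entry=0x4F007 [P=1 RW=1 US=1 PS=0]
  ✓ 0x4F5D8  — 2 lookups

Access #0 PA: 0x3F750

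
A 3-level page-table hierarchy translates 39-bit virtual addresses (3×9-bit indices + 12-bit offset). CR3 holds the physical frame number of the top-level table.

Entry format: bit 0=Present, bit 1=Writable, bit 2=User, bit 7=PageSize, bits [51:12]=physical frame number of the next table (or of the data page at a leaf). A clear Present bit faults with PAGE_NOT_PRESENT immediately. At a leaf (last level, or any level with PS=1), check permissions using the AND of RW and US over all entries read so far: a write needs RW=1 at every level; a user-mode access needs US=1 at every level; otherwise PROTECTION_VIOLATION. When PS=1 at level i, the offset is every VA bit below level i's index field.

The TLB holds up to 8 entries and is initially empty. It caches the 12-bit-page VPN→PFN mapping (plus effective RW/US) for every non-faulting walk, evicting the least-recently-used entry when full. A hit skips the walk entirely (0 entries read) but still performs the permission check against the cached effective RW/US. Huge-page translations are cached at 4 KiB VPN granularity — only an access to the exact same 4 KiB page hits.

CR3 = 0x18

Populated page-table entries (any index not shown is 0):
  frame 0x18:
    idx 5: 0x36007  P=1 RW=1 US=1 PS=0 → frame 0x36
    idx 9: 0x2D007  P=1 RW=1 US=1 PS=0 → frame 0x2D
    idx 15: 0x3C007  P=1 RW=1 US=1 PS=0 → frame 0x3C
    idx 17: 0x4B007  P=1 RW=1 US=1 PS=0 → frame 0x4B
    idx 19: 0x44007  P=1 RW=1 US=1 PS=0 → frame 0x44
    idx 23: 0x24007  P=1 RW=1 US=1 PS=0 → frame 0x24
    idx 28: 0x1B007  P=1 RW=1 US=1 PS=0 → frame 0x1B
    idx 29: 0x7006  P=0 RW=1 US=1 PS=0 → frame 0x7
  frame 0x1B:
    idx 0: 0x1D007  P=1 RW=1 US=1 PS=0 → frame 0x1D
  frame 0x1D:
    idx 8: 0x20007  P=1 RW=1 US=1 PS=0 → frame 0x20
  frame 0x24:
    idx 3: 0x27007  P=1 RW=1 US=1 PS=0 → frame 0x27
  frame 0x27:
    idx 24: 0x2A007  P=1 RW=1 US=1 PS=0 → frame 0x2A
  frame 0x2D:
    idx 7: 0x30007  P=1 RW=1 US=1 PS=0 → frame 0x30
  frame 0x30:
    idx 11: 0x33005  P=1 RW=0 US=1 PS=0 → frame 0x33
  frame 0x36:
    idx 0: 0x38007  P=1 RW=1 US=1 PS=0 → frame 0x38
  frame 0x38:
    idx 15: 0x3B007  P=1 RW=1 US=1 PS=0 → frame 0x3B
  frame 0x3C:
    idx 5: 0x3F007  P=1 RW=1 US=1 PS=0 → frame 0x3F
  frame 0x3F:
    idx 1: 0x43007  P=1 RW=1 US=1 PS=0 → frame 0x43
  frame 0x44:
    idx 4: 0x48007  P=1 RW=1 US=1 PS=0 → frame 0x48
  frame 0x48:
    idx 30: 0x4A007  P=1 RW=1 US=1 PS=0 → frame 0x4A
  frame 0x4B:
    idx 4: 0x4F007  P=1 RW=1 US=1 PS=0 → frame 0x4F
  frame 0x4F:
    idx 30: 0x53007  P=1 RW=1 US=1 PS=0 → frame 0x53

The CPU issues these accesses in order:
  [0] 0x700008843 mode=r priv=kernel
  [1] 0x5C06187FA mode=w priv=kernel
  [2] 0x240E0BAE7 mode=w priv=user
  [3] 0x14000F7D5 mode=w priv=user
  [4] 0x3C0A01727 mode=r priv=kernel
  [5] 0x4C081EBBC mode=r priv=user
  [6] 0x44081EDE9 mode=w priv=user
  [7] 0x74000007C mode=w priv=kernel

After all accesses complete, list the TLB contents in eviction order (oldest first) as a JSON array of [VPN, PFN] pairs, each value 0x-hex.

Per-access translation:
#0 VA=0x700008843 (r,kernel):
  [0] read 0x18 idx=28: raw=0x1B007 flags P=1 W=1 U=1 S=0
  [1] read 0x1B idx=0: raw=0x1D007 flags P=1 W=1 U=1 S=0
  [2] read 0x1D idx=8: raw=0x20007 flags P=1 W=1 U=1 S=0
  ⇒ phys 0x20843  [3 reads]
#1 VA=0x5C06187FA (w,kernel):
  [0] read 0x18 idx=23: raw=0x24007 flags P=1 W=1 U=1 S=0
  [1] read 0x24 idx=3: raw=0x27007 flags P=1 W=1 U=1 S=0
  [2] read 0x27 idx=24: raw=0x2A007 flags P=1 W=1 U=1 S=0
  ⇒ phys 0x2A7FA  [3 reads]
#2 VA=0x240E0BAE7 (w,user):
  [0] read 0x18 idx=9: raw=0x2D007 flags P=1 W=1 U=1 S=0
  [1] read 0x2D idx=7: raw=0x30007 flags P=1 W=1 U=1 S=0
  [2] read 0x30 idx=11: raw=0x33005 flags P=1 W=0 U=1 S=0
  ⇒ fault: PROTECTION_VIOLATION  — 3 lookups
#3 VA=0x14000F7D5 (w,user):
  [0] read 0x18 idx=5: raw=0x36007 flags P=1 W=1 U=1 S=0
  [1] read 0x36 idx=0: raw=0x38007 flags P=1 W=1 U=1 S=0
  [2] read 0x38 idx=15: raw=0x3B007 flags P=1 W=1 U=1 S=0
  ⇒ phys 0x3B7D5  [3 reads]
#4 VA=0x3C0A01727 (r,kernel):
  [0] read 0x18 idx=15: raw=0x3C007 flags P=1 W=1 U=1 S=0
  [1] read 0x3C idx=5: raw=0x3F007 flags P=1 W=1 U=1 S=0
  [2] read 0x3F idx=1: raw=0x43007 flags P=1 W=1 U=1 S=0
  ⇒ phys 0x43727  [3 reads]
#5 VA=0x4C081EBBC (r,user):
  [0] read 0x18 idx=19: raw=0x44007 flags P=1 W=1 U=1 S=0
  [1] read 0x44 idx=4: raw=0x48007 flags P=1 W=1 U=1 S=0
  [2] read 0x48 idx=30: raw=0x4A007 flags P=1 W=1 U=1 S=0
  ⇒ phys 0x4ABBC  [3 reads]
#6 VA=0x44081EDE9 (w,user):
  [0] read 0x18 idx=17: raw=0x4B007 flags P=1 W=1 U=1 S=0
  [1] read 0x4B idx=4: raw=0x4F007 flags P=1 W=1 U=1 S=0
  [2] read 0x4F idx=30: raw=0x53007 flags P=1 W=1 U=1 S=0
  ⇒ phys 0x53DE9  [3 reads]
#7 VA=0x74000007C (w,kernel):
  [0] read 0x18 idx=29: raw=0x7006 flags P=0 W=1 U=1 S=0
  ⇒ fault: PAGE_NOT_PRESENT  — 1 lookups

TLB: [["0x700008", "0x20"], ["0x5C0618", "0x2A"], ["0x14000F", "0x3B"], ["0x3C0A01", "0x43"], ["0x4C081E", "0x4A"], ["0x44081E", "0x53"]]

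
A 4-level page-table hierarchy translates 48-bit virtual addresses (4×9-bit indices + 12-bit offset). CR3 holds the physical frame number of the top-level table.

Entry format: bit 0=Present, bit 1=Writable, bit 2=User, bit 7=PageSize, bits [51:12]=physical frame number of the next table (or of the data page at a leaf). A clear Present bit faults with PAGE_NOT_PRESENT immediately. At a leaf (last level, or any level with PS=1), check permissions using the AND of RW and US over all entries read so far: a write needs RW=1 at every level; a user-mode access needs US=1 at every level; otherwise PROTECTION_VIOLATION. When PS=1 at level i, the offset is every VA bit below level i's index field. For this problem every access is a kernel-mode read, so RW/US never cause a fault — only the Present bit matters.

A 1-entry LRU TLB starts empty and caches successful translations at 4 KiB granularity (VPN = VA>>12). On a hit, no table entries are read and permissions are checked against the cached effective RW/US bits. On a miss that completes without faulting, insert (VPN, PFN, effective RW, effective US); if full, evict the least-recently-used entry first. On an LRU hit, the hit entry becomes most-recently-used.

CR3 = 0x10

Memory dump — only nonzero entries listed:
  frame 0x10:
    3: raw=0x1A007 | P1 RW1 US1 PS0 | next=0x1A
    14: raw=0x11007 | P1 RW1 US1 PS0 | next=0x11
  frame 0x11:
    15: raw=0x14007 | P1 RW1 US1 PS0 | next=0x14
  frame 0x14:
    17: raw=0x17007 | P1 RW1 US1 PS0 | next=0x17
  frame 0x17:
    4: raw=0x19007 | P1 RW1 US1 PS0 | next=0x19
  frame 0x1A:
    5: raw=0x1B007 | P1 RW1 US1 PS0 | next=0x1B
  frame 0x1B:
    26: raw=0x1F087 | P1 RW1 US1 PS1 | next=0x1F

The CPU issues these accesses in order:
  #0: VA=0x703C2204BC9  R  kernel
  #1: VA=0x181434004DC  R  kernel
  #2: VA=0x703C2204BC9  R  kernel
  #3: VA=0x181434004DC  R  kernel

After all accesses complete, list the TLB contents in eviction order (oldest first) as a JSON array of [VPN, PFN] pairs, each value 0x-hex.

Walk each access:
#0 VA=0x703C2204BC9 (r,kernel):
  L0: frame=0x10 idx=14 entry=0x11007 [P=1 RW=1 US=1 PS=0]
  L1: frame=0x11 idx=15 entry=0x14007 [P=1 RW=1 US=1 PS=0]
  L2: frame=0x14 idx=17 entry=0x17007 [P=1 RW=1 US=1 PS=0]
  L3: frame=0x17 idx=4 entry=0x19007 [P=1 RW=1 US=1 PS=0]
  ⇒ phys 0x19BC9  [4 reads]
#1 VA=0x181434004DC (r,kernel):
  L0: frame=0x10 idx=3 entry=0x1A007 [P=1 RW=1 US=1 PS=0]
  L1: frame=0x1A idx=5 entry=0x1B007 [P=1 RW=1 US=1 PS=0]
  L2: frame=0x1B idx=26 entry=0x1F087 [P=1 RW=1 US=1 PS=1]
  ⇒ phys 0x1F4DC (huge @L2)  [3 reads]
#2 VA=0x703C2204BC9 (r,kernel):
  L0: frame=0x10 idx=14 entry=0x11007 [P=1 RW=1 US=1 PS=0]
  L1: frame=0x11 idx=15 entry=0x14007 [P=1 RW=1 US=1 PS=0]
  L2: frame=0x14 idx=17 entry=0x17007 [P=1 RW=1 US=1 PS=0]
  L3: frame=0x17 idx=4 entry=0x19007 [P=1 RW=1 US=1 PS=0]
  ⇒ phys 0x19BC9  [4 reads]
#3 VA=0x181434004DC (r,kernel):
  L0: frame=0x10 idx=3 entry=0x1A007 [P=1 RW=1 US=1 PS=0]
  L1: frame=0x1A idx=5 entry=0x1B007 [P=1 RW=1 US=1 PS=0]
  L2: frame=0x1B idx=26 entry=0x1F087 [P=1 RW=1 US=1 PS=1]
  ⇒ phys 0x1F4DC (huge @L2)  [3 reads]

TLB: [["0x18143400", "0x1F"]]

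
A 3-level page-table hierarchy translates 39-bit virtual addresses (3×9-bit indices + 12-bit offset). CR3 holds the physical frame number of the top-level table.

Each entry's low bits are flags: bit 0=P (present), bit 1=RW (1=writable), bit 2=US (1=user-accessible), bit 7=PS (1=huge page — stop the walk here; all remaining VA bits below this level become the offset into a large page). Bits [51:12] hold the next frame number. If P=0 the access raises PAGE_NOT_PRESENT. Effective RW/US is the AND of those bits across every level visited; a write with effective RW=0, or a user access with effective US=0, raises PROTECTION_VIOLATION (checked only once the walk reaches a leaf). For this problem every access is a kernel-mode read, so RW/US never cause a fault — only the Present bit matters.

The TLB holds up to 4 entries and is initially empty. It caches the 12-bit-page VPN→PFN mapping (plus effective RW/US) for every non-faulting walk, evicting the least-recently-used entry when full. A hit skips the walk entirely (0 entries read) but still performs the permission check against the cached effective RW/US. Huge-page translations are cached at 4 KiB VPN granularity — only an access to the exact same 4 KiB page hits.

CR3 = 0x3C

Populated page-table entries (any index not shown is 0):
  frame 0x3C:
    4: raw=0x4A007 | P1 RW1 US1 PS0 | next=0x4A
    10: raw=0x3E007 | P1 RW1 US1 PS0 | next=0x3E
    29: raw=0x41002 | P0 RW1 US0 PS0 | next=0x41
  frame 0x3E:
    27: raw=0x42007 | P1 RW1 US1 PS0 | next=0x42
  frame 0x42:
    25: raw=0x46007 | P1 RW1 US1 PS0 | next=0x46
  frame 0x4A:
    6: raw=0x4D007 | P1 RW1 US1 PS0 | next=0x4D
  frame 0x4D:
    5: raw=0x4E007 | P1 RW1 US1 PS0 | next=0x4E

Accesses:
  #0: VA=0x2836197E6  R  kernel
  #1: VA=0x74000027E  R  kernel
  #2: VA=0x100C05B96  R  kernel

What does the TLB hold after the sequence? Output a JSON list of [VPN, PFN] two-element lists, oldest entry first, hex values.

Walk each access:
#0 VA=0x2836197E6 (r,kernel):
  lvl0: tbl 0x3C, slot 10 ⇒ 0x3E007 (P1/RW1/US1/PS0)
  lvl1: tbl 0x3E, slot 27 ⇒ 0x42007 (P1/RW1/US1/PS0)
  lvl2: tbl 0x42, slot 25 ⇒ 0x46007 (P1/RW1/US1/PS0)
  ⇒ phys 0x467E6  [3 reads]
#1 VA=0x74000027E (r,kernel):
  lvl0: tbl 0x3C, slot 29 ⇒ 0x41002 (P0/RW1/US0/PS0)
  ⇒ fault: PAGE_NOT_PRESENT  — 1 lookups
#2 VA=0x100C05B96 (r,kernel):
  lvl0: tbl 0x3C, slot 4 ⇒ 0x4A007 (P1/RW1/US1/PS0)
  lvl1: tbl 0x4A, slot 6 ⇒ 0x4D007 (P1/RW1/US1/PS0)
  lvl2: tbl 0x4D, slot 5 ⇒ 0x4E007 (P1/RW1/US1/PS0)
  ⇒ phys 0x4EB96  [3 reads]

TLB: [["0x283619", "0x46"], ["0x100C05", "0x4E"]]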